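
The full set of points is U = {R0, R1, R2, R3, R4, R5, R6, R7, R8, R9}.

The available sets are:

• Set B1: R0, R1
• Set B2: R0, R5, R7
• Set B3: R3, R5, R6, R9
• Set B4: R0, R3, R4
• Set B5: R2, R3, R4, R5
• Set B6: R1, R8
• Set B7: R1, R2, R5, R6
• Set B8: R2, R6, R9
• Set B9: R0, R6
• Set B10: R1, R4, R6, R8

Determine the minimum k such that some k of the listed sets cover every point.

Take {B2, B4, B6, B8}. Their union is {R0, R1, R2, R3, R4, R5, R6, R7, R8, R9}, which is all 10 points.
No 3 of the 10 sets cover everything (all 120 combinations miss at least one point), so 4 is optimal.

4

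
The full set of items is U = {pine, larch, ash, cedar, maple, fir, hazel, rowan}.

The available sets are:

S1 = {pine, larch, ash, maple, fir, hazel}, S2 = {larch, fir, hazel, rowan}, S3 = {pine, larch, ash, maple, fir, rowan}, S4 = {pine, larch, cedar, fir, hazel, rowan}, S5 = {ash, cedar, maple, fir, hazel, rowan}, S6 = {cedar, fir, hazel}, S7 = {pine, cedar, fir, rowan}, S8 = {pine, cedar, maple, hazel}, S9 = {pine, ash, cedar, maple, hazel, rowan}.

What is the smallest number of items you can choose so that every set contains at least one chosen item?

2

Take H = {cedar, fir}. Each listed set contains at least one of these, so H is a hitting set of size 2.
No single item lies in every set, so at least 2 are needed and 2 is optimal.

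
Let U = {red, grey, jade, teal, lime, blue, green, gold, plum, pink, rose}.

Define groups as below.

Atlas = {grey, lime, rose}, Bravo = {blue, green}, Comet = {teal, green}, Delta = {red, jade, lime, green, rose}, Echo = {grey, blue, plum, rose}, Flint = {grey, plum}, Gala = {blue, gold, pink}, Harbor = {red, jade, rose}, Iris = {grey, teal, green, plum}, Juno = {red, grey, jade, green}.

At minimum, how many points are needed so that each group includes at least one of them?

Take H = {grey, green, gold, rose}. Each listed group contains at least one of these, so H is a hitting set of size 4.
The groups Comet, Flint, Gala, Harbor are pairwise disjoint, so any hitting set needs a separate point for each — at least 4. Hence 4 is optimal.

4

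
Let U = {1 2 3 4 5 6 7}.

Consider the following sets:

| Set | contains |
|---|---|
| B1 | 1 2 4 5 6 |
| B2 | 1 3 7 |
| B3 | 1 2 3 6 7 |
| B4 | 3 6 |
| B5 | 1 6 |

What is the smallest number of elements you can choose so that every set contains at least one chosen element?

The 2 elements {1, 3} hit every set.
No single element lies in every set, so at least 2 are needed and 2 is optimal.

2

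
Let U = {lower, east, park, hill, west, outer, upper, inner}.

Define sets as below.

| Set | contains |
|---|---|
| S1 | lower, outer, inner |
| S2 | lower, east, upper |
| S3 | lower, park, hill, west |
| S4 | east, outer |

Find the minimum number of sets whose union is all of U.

S1, S2, and S3 cover everything between them: the union {lower, east, park, hill, west, outer, upper, inner} is all of U.
Only S3 contains park, so S3 is forced; the remaining 4 points need at least 2 more sets (each remaining set adds at most 2) — so at least 3 sets are needed, and 3 is optimal.

3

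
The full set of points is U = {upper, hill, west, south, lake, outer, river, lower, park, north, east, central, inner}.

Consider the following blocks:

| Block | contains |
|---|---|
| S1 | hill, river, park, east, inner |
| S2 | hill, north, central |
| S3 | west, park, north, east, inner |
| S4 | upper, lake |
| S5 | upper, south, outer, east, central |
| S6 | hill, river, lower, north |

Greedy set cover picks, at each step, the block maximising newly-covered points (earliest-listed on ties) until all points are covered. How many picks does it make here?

5

Greedy: pick S1 (covers 5 new) → pick S5 (covers 4 new) → pick S3 (covers 2 new) → pick S4 (covers 1 new) → pick S6 (covers 1 new). Total picks: 5.
(The true minimum cover uses only 4 blocks, so greedy is not optimal here.)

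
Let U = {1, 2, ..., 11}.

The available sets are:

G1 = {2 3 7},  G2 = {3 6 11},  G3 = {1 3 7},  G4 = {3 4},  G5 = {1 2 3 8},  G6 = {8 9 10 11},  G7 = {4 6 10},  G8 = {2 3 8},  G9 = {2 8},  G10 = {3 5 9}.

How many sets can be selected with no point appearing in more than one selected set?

G7, G9, G10 are pairwise disjoint (G7={4,6,10}; G9={2,8}; G10={3,5,9}).
Every remaining set overlaps one of these, and no 4 of the listed sets are pairwise disjoint, so 3 is the maximum.

3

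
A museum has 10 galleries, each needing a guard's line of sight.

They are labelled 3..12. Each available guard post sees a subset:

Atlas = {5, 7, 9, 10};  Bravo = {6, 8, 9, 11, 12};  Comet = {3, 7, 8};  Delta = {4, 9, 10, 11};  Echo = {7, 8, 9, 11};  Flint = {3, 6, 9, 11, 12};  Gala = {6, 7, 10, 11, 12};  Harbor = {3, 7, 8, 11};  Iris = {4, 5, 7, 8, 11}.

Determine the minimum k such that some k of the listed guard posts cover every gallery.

Atlas and Flint and Iris together: Atlas ∪ Flint ∪ Iris = {3, 4, 5, 6, 7, 8, 9, 10, 11, 12} — every gallery is covered.
No 2 of the 9 guard posts cover everything (all 36 combinations miss at least one gallery), so 3 is optimal.

3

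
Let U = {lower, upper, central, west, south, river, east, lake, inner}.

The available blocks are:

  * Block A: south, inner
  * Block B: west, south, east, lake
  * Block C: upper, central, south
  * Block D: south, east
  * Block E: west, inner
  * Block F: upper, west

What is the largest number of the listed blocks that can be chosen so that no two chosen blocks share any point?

A, F are pairwise disjoint (A={south,inner}; F={upper,west}).
Every remaining block overlaps one of these, and no 3 of the listed blocks are pairwise disjoint, so 2 is the maximum.

2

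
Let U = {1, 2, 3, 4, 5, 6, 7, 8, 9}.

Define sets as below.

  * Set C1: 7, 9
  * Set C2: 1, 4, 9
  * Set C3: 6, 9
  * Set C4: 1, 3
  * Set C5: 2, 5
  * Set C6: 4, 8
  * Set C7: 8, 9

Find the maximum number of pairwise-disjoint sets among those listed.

4

C3, C4, C5, C6 are pairwise disjoint (C3={6,9}; C4={1,3}; C5={2,5}; C6={4,8}).
Every remaining set overlaps one of these, and no 5 of the listed sets are pairwise disjoint, so 4 is the maximum.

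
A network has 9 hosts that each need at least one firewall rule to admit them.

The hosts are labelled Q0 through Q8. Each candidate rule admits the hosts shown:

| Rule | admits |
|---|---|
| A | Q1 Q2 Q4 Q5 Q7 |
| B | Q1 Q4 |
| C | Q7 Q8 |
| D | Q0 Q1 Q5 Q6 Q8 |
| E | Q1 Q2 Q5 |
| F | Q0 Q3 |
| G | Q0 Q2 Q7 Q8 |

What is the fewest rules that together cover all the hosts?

3

A and D and F together: A ∪ D ∪ F = {Q0, Q1, Q2, Q3, Q4, Q5, Q6, Q7, Q8} — every host is covered.
Only F contains Q3, so F is forced; the remaining 7 hosts need at least 2 more rules (each remaining rule adds at most 5) — so at least 3 rules are needed, and 3 is optimal.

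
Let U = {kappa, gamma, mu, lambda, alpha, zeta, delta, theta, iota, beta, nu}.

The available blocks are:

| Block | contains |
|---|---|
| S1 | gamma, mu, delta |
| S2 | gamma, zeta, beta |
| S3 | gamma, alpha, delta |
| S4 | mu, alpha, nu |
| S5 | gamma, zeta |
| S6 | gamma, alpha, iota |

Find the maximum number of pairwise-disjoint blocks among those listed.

2

S2, S4 are pairwise disjoint (S2={gamma,zeta,beta}; S4={mu,alpha,nu}).
Every remaining block overlaps one of these, and no 3 of the listed blocks are pairwise disjoint, so 2 is the maximum.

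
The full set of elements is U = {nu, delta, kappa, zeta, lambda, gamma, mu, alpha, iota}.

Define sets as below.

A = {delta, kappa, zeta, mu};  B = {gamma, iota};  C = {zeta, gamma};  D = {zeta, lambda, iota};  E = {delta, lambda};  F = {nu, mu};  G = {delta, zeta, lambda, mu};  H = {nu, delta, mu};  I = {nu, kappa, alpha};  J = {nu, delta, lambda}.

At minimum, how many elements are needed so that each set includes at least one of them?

4

The 4 elements {nu, delta, zeta, gamma} hit every set.
No choice of 3 elements meets every set, so 4 is the minimum.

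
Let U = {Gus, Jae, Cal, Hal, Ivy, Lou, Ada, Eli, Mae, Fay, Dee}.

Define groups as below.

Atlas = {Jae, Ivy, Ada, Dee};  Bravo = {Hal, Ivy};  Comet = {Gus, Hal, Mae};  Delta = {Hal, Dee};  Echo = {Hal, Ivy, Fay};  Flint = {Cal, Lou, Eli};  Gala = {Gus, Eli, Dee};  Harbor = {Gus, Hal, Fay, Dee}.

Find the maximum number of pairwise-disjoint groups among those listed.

Atlas, Comet, Flint are pairwise disjoint (Atlas={Jae,Ivy,Ada,Dee}; Comet={Gus,Hal,Mae}; Flint={Cal,Lou,Eli}).
Every remaining group overlaps one of these, and no 4 of the listed groups are pairwise disjoint, so 3 is the maximum.

3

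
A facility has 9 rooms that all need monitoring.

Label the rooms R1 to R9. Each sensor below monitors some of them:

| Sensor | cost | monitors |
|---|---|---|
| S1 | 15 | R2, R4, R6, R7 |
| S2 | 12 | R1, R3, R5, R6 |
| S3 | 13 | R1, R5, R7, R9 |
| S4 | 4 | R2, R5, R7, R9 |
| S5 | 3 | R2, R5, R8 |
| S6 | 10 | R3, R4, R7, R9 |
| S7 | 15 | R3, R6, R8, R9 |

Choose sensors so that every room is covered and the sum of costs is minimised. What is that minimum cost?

S2, S5, S6 together cover every room (S2 ∪ S5 ∪ S6 = {R1, R2, R3, R4, R5, R6, R7, R8, R9}); total cost 12 + 3 + 10 = 25.
The greedy pick S4, S5, S2, S6 costs 29; no covering selection beats 25.

25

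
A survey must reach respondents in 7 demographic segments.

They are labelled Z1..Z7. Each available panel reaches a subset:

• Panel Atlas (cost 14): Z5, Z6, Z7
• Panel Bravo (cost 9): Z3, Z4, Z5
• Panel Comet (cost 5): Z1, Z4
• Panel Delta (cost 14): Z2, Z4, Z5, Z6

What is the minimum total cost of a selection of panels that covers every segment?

42

Atlas, Bravo, Comet, Delta together cover every segment (Atlas ∪ Bravo ∪ Comet ∪ Delta = {Z1, Z2, Z3, Z4, Z5, Z6, Z7}); total cost 14 + 9 + 5 + 14 = 42.
No covering selection has total cost below 42.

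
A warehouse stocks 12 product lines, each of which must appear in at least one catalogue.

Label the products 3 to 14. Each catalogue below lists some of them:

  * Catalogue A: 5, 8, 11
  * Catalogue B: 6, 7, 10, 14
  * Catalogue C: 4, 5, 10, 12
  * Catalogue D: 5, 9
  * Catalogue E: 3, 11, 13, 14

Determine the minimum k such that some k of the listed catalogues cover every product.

5

Take {A, B, C, D, E}. Their union is {3, 4, 5, 6, 7, 8, 9, 10, 11, 12, 13, 14}, which is all 12 products.
No 4 of the 5 catalogues cover everything (all 5 combinations miss at least one product), so 5 is optimal.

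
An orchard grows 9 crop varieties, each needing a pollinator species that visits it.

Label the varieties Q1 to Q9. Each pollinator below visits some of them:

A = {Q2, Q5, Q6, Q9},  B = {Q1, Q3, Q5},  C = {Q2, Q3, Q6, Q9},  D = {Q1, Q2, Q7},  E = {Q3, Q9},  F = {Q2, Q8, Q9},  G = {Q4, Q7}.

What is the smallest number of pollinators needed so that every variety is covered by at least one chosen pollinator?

4

A and B and F and G together: A ∪ B ∪ F ∪ G = {Q1, Q2, Q3, Q4, Q5, Q6, Q7, Q8, Q9} — every variety is covered.
No 3 of the 7 pollinators cover everything (all 35 combinations miss at least one variety), so 4 is optimal.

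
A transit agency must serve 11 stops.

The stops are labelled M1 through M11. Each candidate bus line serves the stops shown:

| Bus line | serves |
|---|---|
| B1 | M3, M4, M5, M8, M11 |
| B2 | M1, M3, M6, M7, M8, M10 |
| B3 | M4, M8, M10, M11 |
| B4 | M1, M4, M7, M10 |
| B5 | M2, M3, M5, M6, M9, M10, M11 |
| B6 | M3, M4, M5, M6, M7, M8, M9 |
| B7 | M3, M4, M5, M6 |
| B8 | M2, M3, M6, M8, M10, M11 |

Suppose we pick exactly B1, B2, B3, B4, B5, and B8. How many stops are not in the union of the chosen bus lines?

Union of B1, B2, B3, B4, B5, B8 = {M1, M2, M3, M4, M5, M6, M7, M8, M9, M10, M11} — that's every stop, so 0 are uncovered.

0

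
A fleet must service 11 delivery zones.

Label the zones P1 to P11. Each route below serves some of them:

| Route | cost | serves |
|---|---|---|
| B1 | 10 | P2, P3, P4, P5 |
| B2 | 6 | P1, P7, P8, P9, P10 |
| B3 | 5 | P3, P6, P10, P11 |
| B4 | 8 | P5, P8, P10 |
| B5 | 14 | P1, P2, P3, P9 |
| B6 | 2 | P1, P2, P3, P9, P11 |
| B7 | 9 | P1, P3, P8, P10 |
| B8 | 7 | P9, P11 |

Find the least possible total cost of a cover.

21

B1, B2, B3 together cover every zone (B1 ∪ B2 ∪ B3 = {P1, P2, P3, P4, P5, P6, P7, P8, P9, P10, P11}); total cost 10 + 6 + 5 = 21.
The greedy pick B6, B2, B1, B3 costs 23; no covering selection beats 21.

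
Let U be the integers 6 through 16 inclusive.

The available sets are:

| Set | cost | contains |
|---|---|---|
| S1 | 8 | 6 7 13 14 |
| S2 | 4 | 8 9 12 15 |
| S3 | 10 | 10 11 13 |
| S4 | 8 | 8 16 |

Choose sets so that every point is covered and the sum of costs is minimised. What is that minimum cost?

S1, S2, S3, S4 together cover every point (S1 ∪ S2 ∪ S3 ∪ S4 = {6, 7, 8, 9, 10, 11, 12, 13, 14, 15, 16}); total cost 8 + 4 + 10 + 8 = 30.
No covering selection has total cost below 30.

30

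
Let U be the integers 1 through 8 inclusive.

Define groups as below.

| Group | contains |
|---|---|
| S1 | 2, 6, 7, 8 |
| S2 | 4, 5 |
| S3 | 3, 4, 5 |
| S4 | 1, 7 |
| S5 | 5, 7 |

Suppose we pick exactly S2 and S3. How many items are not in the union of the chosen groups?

5

Union of S2, S3 = {3, 4, 5}.
Not covered: 1, 2, 6, 7, 8 — 5 items.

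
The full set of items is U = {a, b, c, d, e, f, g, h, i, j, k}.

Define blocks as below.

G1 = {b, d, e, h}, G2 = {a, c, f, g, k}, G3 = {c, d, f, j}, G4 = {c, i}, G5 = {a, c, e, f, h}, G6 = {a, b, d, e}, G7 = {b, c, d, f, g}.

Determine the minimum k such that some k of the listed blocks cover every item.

4

Take {G1, G2, G3, G4}. Their union is {a, b, c, d, e, f, g, h, i, j, k}, which is all 11 items.
Only G4 contains i, so G4 is forced; the remaining 9 items need at least 3 more blocks (each remaining block adds at most 4) — so at least 4 blocks are needed, and 4 is optimal.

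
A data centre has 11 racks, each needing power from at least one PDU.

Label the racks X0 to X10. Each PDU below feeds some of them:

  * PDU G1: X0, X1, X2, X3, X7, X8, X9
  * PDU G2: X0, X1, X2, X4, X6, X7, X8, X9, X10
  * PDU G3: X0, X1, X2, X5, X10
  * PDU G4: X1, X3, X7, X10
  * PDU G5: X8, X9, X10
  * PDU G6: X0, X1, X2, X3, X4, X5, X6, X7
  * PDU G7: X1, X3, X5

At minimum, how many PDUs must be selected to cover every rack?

Take {G5, G6}. Their union is {X0, X1, X2, X3, X4, X5, X6, X7, X8, X9, X10}, which is all 11 racks.
No single PDU has all 11 racks (the largest, G2, has 9), so 2 is optimal.

2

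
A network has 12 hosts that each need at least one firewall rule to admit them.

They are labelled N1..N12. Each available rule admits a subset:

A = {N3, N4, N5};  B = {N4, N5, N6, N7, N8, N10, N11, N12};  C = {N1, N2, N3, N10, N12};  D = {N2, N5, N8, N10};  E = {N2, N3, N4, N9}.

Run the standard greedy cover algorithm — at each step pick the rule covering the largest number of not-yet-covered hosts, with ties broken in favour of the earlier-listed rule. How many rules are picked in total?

Greedy: pick B (covers 8 new) → pick C (covers 3 new) → pick E (covers 1 new). Total picks: 3.

3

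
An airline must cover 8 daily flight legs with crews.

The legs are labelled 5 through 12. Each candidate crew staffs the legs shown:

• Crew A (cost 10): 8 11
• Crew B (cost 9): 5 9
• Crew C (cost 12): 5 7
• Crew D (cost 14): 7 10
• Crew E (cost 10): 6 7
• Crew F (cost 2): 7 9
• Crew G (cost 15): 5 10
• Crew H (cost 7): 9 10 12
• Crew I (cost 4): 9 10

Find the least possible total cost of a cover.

36

A, B, E, H together cover every leg (A ∪ B ∪ E ∪ H = {5, 6, 7, 8, 9, 10, 11, 12}); total cost 10 + 9 + 10 + 7 = 36.
The greedy pick F, H, A, B, E costs 38; no covering selection beats 36.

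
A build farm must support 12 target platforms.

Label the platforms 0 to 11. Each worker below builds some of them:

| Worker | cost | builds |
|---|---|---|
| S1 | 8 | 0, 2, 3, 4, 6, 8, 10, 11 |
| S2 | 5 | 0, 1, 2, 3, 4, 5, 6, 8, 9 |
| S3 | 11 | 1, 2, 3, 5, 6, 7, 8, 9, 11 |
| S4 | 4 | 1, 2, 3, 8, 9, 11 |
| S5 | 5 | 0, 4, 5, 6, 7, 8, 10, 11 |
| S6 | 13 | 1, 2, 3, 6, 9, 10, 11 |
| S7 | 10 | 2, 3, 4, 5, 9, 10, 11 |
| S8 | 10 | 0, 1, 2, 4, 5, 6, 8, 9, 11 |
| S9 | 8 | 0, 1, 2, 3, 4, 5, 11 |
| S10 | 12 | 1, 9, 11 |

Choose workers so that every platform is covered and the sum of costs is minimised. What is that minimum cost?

9

S4, S5 together cover every platform (S4 ∪ S5 = {0, 1, 2, 3, 4, 5, 6, 7, 8, 9, 10, 11}); total cost 4 + 5 = 9.
The greedy pick S2, S5 costs 10; no covering selection beats 9.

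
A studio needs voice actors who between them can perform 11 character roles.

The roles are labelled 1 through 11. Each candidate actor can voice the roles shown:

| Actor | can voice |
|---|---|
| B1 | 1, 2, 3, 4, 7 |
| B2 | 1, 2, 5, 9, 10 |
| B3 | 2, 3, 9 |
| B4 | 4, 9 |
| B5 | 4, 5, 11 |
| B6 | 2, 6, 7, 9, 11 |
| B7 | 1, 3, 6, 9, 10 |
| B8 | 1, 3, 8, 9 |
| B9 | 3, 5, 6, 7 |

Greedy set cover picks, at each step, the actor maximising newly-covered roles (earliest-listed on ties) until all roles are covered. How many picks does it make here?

Greedy: pick B1 (covers 5 new) → pick B2 (covers 3 new) → pick B6 (covers 2 new) → pick B8 (covers 1 new). Total picks: 4.

4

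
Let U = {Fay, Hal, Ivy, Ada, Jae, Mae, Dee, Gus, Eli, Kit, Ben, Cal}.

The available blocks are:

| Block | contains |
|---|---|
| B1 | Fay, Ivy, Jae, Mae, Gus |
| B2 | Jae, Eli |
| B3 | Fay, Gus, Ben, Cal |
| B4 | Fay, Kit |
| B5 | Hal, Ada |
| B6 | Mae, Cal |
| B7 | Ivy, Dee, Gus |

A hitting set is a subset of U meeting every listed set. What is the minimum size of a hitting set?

Take H = {Hal, Mae, Gus, Eli, Kit}. Each listed block contains at least one of these, so H is a hitting set of size 5.
The blocks B2, B4, B5, B6, B7 are pairwise disjoint, so any hitting set needs a separate point for each — at least 5. Hence 5 is optimal.

5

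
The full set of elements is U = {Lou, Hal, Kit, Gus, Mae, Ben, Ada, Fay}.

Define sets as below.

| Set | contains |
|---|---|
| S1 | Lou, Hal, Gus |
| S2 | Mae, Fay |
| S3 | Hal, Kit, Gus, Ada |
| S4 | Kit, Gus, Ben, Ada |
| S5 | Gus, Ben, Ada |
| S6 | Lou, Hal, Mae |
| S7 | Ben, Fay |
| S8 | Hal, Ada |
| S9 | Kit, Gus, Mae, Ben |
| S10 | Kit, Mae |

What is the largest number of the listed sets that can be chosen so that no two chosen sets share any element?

3

S7, S8, S10 are pairwise disjoint (S7={Ben,Fay}; S8={Hal,Ada}; S10={Kit,Mae}).
Every remaining set overlaps one of these, and no 4 of the listed sets are pairwise disjoint, so 3 is the maximum.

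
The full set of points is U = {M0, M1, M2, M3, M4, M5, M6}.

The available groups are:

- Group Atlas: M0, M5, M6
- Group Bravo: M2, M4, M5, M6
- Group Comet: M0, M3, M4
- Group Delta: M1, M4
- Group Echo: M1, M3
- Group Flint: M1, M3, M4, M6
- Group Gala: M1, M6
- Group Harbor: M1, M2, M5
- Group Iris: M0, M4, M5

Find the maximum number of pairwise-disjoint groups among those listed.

Atlas, Delta are pairwise disjoint (Atlas={M0,M5,M6}; Delta={M1,M4}).
Every remaining group overlaps one of these, and no 3 of the listed groups are pairwise disjoint, so 2 is the maximum.

2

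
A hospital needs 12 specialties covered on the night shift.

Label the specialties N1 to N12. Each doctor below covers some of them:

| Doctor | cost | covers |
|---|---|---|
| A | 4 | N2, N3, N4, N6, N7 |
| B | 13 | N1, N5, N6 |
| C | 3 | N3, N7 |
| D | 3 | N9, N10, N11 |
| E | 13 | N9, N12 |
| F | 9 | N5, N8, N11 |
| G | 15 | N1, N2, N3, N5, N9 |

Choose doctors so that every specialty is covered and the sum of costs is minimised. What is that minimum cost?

42

A, B, D, E, F together cover every specialty (A ∪ B ∪ D ∪ E ∪ F = {N1, N2, N3, N4, N5, N6, N7, N8, N9, N10, N11, N12}); total cost 4 + 13 + 3 + 13 + 9 = 42.
No covering selection has total cost below 42.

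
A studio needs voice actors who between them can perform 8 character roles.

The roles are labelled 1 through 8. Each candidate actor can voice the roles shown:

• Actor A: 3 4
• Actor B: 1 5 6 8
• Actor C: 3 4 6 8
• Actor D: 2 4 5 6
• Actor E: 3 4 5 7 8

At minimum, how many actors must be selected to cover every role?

3

B and D and E together: B ∪ D ∪ E = {1, 2, 3, 4, 5, 6, 7, 8} — every role is covered.
Only B contains 1, so B is forced; the remaining 4 roles need at least 2 more actors (each remaining actor adds at most 3) — so at least 3 actors are needed, and 3 is optimal.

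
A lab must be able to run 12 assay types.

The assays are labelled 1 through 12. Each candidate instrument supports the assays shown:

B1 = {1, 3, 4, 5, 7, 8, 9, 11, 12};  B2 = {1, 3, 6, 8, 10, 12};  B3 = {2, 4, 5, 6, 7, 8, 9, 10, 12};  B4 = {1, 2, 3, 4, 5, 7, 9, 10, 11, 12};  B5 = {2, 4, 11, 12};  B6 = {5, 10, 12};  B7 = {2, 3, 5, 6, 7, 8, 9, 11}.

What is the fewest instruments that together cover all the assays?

2

Take {B2, B4}. Their union is {1, 2, 3, 4, 5, 6, 7, 8, 9, 10, 11, 12}, which is all 12 assays.
No single instrument has all 12 assays (the largest, B4, has 10), so 2 is optimal.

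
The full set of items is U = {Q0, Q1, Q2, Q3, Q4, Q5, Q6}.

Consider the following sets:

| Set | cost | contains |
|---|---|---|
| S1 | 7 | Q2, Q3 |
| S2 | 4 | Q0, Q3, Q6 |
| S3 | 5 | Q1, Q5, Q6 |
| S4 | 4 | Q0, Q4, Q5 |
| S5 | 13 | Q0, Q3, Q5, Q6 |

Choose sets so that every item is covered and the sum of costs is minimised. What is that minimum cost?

S1, S3, S4 together cover every item (S1 ∪ S3 ∪ S4 = {Q0, Q1, Q2, Q3, Q4, Q5, Q6}); total cost 7 + 5 + 4 = 16.
The greedy pick S2, S4, S3, S1 costs 20; no covering selection beats 16.

16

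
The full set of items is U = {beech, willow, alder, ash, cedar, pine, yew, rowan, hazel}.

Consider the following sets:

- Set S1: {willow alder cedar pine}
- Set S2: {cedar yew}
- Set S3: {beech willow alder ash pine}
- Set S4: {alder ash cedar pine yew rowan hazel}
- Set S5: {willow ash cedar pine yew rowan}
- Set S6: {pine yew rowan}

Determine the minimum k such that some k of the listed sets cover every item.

2

Take {S3, S4}. Their union is {beech, willow, alder, ash, cedar, pine, yew, rowan, hazel}, which is all 9 items.
No single set has all 9 items (the largest, S4, has 7), so 2 is optimal.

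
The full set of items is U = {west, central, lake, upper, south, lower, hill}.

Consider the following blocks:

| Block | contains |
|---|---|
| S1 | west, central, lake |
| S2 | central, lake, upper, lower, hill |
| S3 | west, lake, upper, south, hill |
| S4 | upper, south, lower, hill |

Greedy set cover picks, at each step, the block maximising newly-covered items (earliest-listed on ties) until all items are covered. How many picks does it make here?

Greedy: pick S2 (covers 5 new) → pick S3 (covers 2 new). Total picks: 2.

2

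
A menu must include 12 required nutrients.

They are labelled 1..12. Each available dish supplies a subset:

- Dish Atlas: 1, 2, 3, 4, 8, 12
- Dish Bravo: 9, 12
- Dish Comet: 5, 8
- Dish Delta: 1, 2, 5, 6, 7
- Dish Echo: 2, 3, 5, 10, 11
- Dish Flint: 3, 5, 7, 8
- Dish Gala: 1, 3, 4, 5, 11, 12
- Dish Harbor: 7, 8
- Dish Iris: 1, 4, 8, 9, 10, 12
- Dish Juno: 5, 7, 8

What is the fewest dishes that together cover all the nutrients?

3

Delta and Echo and Iris together: Delta ∪ Echo ∪ Iris = {1, 2, 3, 4, 5, 6, 7, 8, 9, 10, 11, 12} — every nutrient is covered.
Only Delta contains 6, so Delta is forced; the remaining 7 nutrients need at least 2 more dishes (each remaining dish adds at most 5) — so at least 3 dishes are needed, and 3 is optimal.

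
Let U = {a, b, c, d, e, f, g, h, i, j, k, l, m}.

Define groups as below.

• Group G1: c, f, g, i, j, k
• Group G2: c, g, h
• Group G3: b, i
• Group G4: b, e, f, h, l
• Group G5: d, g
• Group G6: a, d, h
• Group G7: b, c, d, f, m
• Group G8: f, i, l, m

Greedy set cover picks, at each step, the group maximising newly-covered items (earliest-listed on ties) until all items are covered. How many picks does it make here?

Greedy: pick G1 (covers 6 new) → pick G4 (covers 4 new) → pick G6 (covers 2 new) → pick G7 (covers 1 new). Total picks: 4.

4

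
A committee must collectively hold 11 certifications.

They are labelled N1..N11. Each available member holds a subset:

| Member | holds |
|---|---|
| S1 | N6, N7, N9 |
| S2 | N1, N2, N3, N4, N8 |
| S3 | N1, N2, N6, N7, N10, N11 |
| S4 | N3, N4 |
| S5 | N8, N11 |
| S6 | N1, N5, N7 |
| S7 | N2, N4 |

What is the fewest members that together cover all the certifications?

S1 and S2 and S3 and S6 together: S1 ∪ S2 ∪ S3 ∪ S6 = {N1, N2, N3, N4, N5, N6, N7, N8, N9, N10, N11} — every certification is covered.
No 3 of the 7 members cover everything (all 35 combinations miss at least one certification), so 4 is optimal.

4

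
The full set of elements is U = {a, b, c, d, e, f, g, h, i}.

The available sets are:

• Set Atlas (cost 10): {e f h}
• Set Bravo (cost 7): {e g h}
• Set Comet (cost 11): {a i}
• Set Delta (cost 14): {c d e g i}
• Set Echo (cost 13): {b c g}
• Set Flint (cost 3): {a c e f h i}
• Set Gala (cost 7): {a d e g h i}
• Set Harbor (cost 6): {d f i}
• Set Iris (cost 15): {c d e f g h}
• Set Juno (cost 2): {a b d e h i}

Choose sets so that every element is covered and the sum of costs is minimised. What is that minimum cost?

12

Flint, Gala, Juno together cover every element (Flint ∪ Gala ∪ Juno = {a, b, c, d, e, f, g, h, i}); total cost 3 + 7 + 2 = 12.
No covering selection has total cost below 12.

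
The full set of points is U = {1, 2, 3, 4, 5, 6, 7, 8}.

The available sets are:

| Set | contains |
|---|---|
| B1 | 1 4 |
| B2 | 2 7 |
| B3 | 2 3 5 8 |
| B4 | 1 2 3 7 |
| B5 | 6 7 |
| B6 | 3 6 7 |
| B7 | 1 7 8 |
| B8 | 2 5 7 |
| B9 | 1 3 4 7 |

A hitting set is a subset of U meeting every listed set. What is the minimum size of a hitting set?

H = {1, 5, 7} meets every set (each contains at least one member of H), and |H| = 3.
The sets B1, B3, B5 are pairwise disjoint, so any hitting set needs a separate point for each — at least 3. Hence 3 is optimal.

3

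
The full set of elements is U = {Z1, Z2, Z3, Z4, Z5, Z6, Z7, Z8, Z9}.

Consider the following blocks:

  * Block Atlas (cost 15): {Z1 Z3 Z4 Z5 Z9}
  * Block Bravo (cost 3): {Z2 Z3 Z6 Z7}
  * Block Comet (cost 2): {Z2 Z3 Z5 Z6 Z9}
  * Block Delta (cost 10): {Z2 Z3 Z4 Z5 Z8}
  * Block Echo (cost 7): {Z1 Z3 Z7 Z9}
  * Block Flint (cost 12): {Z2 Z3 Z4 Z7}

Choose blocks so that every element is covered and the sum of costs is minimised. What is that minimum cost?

19

Comet, Delta, Echo together cover every element (Comet ∪ Delta ∪ Echo = {Z1, Z2, Z3, Z4, Z5, Z6, Z7, Z8, Z9}); total cost 2 + 10 + 7 = 19.
The greedy pick Comet, Bravo, Delta, Echo costs 22; no covering selection beats 19.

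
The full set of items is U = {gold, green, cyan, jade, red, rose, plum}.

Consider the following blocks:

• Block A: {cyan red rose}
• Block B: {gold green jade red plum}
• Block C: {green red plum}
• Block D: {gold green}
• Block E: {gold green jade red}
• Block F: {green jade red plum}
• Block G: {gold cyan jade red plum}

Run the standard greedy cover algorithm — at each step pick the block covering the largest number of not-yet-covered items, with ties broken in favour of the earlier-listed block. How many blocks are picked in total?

Greedy: pick B (covers 5 new) → pick A (covers 2 new). Total picks: 2.

2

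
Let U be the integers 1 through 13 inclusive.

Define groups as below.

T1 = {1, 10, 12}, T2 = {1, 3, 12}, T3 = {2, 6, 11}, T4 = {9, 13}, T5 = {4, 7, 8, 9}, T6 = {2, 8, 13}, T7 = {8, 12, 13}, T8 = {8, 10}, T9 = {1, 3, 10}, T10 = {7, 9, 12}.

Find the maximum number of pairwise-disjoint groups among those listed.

4

T2, T3, T4, T8 are pairwise disjoint (T2={1,3,12}; T3={2,6,11}; T4={9,13}; T8={8,10}).
Every remaining group overlaps one of these, and no 5 of the listed groups are pairwise disjoint, so 4 is the maximum.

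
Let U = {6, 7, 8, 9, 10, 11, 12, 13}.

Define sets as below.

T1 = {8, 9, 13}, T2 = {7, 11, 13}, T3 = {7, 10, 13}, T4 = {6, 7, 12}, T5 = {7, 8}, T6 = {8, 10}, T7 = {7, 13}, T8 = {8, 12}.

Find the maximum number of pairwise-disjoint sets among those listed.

2

T7, T8 are pairwise disjoint (T7={7,13}; T8={8,12}).
Every remaining set overlaps one of these, and no 3 of the listed sets are pairwise disjoint, so 2 is the maximum.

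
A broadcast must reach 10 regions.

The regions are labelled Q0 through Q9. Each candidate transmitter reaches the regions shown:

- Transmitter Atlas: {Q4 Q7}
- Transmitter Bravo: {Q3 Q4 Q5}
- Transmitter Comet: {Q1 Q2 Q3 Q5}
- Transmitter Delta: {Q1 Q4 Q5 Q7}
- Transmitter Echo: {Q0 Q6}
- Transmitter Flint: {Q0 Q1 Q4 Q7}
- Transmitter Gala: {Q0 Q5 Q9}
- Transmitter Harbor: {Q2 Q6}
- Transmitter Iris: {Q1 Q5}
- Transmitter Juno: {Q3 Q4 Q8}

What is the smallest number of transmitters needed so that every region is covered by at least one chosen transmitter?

Flint and Gala and Harbor and Juno together: Flint ∪ Gala ∪ Harbor ∪ Juno = {Q0, Q1, Q2, Q3, Q4, Q5, Q6, Q7, Q8, Q9} — every region is covered.
Only Juno contains Q8, so Juno is forced; the remaining 7 regions need at least 3 more transmitters (each remaining transmitter adds at most 3) — so at least 4 transmitters are needed, and 4 is optimal.

4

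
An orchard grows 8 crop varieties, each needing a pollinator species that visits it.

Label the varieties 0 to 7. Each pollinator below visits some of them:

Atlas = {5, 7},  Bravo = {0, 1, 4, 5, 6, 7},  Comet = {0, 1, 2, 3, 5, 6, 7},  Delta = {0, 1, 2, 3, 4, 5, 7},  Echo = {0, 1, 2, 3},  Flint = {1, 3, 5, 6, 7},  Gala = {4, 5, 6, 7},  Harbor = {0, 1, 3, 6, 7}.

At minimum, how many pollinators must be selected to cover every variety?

2

Take {Bravo, Echo}. Their union is {0, 1, 2, 3, 4, 5, 6, 7}, which is all 8 varieties.
No single pollinator has all 8 varieties (the largest, Comet, has 7), so 2 is optimal.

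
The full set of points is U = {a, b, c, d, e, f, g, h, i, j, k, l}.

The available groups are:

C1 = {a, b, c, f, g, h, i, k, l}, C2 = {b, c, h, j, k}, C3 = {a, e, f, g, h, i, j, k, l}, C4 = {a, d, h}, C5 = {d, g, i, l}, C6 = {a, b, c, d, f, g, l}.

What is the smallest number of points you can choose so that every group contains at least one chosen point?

Take T = {d, h}. Each listed group contains at least one of these, so T is a hitting set of size 2.
The groups C2, C5 are pairwise disjoint, so any hitting set needs a separate point for each — at least 2. Hence 2 is optimal.

2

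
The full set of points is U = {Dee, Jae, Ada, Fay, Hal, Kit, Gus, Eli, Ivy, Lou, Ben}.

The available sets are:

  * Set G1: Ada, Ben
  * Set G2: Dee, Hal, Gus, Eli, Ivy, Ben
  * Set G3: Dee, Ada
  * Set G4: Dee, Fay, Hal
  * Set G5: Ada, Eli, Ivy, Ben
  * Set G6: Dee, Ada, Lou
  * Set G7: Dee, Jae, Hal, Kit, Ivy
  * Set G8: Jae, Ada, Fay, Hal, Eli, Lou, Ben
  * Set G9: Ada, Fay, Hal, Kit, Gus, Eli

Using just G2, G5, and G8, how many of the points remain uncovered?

1

Union of G2, G5, G8 = {Dee, Jae, Ada, Fay, Hal, Gus, Eli, Ivy, Lou, Ben}.
Not covered: Kit — 1 point.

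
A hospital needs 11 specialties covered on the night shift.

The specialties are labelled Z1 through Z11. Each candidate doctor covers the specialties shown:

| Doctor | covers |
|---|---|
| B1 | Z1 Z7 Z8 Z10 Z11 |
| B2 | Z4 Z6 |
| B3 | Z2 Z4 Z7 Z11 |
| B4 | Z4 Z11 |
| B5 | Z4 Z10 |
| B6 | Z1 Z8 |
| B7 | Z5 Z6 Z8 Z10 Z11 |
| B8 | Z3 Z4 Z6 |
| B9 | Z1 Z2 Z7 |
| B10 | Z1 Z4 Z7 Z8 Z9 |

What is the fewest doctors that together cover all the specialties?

B3 and B7 and B8 and B10 together: B3 ∪ B7 ∪ B8 ∪ B10 = {Z1, Z2, Z3, Z4, Z5, Z6, Z7, Z8, Z9, Z10, Z11} — every specialty is covered.
No 3 of the 10 doctors cover everything (all 120 combinations miss at least one specialty), so 4 is optimal.

4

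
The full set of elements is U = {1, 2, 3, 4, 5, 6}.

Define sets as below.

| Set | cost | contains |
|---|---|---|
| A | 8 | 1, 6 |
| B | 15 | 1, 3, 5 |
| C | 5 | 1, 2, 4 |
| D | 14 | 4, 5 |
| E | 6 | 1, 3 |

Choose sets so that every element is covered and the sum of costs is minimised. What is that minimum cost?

28

A, B, C together cover every element (A ∪ B ∪ C = {1, 2, 3, 4, 5, 6}); total cost 8 + 15 + 5 = 28.
The greedy pick C, E, A, D costs 33; no covering selection beats 28.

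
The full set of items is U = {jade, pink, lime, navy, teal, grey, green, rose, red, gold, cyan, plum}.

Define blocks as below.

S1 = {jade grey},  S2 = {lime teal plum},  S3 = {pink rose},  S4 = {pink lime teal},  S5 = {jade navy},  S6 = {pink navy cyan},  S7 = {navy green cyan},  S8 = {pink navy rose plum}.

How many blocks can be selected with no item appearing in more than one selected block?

S1, S2, S3, S7 are pairwise disjoint (S1={jade,grey}; S2={lime,teal,plum}; S3={pink,rose}; S7={navy,green,cyan}).
Every remaining block overlaps one of these, and no 5 of the listed blocks are pairwise disjoint, so 4 is the maximum.

4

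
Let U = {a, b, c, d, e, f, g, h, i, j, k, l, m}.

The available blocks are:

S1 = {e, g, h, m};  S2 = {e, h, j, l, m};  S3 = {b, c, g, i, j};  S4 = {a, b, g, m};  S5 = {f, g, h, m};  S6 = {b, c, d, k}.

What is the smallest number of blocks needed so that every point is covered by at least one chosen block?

Take {S2, S3, S4, S5, S6}. Their union is {a, b, c, d, e, f, g, h, i, j, k, l, m}, which is all 13 points.
No 4 of the 6 blocks cover everything (all 15 combinations miss at least one point), so 5 is optimal.

5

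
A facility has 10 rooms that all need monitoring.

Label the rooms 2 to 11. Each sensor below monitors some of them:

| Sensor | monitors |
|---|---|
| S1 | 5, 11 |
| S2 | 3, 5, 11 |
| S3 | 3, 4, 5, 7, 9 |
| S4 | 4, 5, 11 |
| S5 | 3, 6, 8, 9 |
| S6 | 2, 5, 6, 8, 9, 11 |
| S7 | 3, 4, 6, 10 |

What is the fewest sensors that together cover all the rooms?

S3 and S6 and S7 together: S3 ∪ S6 ∪ S7 = {2, 3, 4, 5, 6, 7, 8, 9, 10, 11} — every room is covered.
Only S6 contains 2, so S6 is forced; the remaining 4 rooms need at least 2 more sensors (each remaining sensor adds at most 3) — so at least 3 sensors are needed, and 3 is optimal.

3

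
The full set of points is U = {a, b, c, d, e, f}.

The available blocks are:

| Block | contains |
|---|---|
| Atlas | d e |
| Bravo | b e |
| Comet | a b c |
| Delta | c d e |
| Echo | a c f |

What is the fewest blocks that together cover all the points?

Take {Atlas, Bravo, Echo}. Their union is {a, b, c, d, e, f}, which is all 6 points.
Only Echo contains f, so Echo is forced; the remaining 3 points need at least 2 more blocks (each remaining block adds at most 2) — so at least 3 blocks are needed, and 3 is optimal.

3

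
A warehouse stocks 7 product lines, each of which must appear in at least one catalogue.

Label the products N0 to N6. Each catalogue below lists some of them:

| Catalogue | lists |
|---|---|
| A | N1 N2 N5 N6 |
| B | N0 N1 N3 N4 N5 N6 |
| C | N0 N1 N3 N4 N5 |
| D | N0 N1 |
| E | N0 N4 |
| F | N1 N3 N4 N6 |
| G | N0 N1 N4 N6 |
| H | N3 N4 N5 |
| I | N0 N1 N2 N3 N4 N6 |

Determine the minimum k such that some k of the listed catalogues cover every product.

Take {A, C}. Their union is {N0, N1, N2, N3, N4, N5, N6}, which is all 7 products.
No single catalogue has all 7 products (the largest, B, has 6), so 2 is optimal.

2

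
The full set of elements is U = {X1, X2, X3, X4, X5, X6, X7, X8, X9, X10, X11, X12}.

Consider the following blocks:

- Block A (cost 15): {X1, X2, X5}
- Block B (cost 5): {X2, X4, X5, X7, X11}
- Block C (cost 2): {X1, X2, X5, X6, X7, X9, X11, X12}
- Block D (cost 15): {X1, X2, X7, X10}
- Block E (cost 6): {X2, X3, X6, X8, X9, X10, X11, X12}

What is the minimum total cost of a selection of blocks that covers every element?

B, C, E together cover every element (B ∪ C ∪ E = {X1, X2, X3, X4, X5, X6, X7, X8, X9, X10, X11, X12}); total cost 5 + 2 + 6 = 13.
No covering selection has total cost below 13.

13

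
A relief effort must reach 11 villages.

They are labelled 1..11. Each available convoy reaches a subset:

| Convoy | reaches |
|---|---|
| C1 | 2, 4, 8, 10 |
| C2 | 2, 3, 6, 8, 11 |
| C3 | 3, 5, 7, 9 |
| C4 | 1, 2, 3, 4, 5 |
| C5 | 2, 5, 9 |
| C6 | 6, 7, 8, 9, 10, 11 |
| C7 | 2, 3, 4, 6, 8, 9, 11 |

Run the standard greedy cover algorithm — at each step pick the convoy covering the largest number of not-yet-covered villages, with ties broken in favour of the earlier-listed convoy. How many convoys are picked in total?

Greedy: pick C7 (covers 7 new) → pick C3 (covers 2 new) → pick C1 (covers 1 new) → pick C4 (covers 1 new). Total picks: 4.
(The true minimum cover uses only 2 convoys, so greedy is not optimal here.)

4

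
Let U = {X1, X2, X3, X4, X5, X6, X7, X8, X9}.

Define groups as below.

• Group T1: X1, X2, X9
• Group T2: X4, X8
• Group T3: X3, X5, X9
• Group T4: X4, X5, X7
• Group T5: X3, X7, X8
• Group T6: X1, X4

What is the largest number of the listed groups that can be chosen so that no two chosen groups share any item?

T1, T2 are pairwise disjoint (T1={X1,X2,X9}; T2={X4,X8}).
Every remaining group overlaps one of these, and no 3 of the listed groups are pairwise disjoint, so 2 is the maximum.

2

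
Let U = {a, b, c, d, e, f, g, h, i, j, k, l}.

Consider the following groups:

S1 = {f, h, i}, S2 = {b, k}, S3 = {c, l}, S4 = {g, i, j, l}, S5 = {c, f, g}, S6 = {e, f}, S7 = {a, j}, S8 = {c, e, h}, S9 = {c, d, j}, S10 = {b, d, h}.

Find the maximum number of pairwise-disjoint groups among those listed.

S1, S2, S3, S7 are pairwise disjoint (S1={f,h,i}; S2={b,k}; S3={c,l}; S7={a,j}).
Every remaining group overlaps one of these, and no 5 of the listed groups are pairwise disjoint, so 4 is the maximum.

4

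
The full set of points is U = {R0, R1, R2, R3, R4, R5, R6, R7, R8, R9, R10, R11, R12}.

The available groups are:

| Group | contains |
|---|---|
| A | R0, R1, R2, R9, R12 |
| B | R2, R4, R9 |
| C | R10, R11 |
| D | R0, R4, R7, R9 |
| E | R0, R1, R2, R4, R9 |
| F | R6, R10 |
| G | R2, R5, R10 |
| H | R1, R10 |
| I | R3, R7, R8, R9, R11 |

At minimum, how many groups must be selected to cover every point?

5

A and D and F and G and I together: A ∪ D ∪ F ∪ G ∪ I = {R0, R1, R2, R3, R4, R5, R6, R7, R8, R9, R10, R11, R12} — every point is covered.
No 4 of the 9 groups cover everything (all 126 combinations miss at least one point), so 5 is optimal.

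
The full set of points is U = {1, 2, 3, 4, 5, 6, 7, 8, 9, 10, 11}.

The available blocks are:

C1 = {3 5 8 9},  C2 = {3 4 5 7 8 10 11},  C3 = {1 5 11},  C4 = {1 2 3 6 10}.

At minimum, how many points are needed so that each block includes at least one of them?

H = {5, 10} meets every block (each contains at least one member of H), and |H| = 2.
No single point lies in every block, so at least 2 are needed and 2 is optimal.

2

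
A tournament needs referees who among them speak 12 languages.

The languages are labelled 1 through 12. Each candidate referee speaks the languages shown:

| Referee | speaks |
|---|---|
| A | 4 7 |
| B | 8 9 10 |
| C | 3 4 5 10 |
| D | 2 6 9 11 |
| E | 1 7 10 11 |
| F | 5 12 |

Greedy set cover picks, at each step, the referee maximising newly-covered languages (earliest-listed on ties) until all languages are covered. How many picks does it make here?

Greedy: pick C (covers 4 new) → pick D (covers 4 new) → pick E (covers 2 new) → pick B (covers 1 new) → pick F (covers 1 new). Total picks: 5.

5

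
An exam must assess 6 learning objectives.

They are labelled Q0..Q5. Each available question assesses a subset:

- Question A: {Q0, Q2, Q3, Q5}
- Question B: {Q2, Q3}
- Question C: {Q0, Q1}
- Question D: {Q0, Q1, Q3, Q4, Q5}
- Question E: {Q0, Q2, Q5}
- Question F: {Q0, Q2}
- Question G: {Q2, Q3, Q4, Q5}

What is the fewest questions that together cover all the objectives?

Take {A, D}. Their union is {Q0, Q1, Q2, Q3, Q4, Q5}, which is all 6 objectives.
No single question has all 6 objectives (the largest, D, has 5), so 2 is optimal.

2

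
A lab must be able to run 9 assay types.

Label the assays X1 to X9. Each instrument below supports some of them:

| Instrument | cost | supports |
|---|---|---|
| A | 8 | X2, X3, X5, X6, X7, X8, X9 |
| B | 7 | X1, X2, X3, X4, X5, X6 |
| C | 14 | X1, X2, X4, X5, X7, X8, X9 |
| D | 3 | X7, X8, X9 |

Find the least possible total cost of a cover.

B, D together cover every assay (B ∪ D = {X1, X2, X3, X4, X5, X6, X7, X8, X9}); total cost 7 + 3 = 10.
No covering selection has total cost below 10.

10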